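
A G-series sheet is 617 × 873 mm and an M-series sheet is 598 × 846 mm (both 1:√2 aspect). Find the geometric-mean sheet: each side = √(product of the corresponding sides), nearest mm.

607 × 859 mm

Short side: √(617 · 598) = √368966 ≈ 607.4 → 607 mm
Long side: √(873 · 846) = √738558 ≈ 859.4 → 859 mm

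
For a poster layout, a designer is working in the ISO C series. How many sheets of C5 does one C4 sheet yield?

2

Each ISO step halves the sheet: 1 × C4 → 2 × C5
From C4 to C5 is 1 halving step: 2^1 = 2.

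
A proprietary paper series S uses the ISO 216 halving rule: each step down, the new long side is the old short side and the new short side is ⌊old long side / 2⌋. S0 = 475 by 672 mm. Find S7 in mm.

42 × 59 mm

S1 = 336 × 475 mm (from S0 by 1 halving).
S2: ⌊475/2⌋ × 336 = 237 × 336 mm
S3: ⌊336/2⌋ × 237 = 168 × 237 mm
S4: ⌊237/2⌋ × 168 = 118 × 168 mm
S5: ⌊168/2⌋ × 118 = 84 × 118 mm
S6: ⌊118/2⌋ × 84 = 59 × 84 mm
S7: ⌊84/2⌋ × 59 = 42 × 59 mm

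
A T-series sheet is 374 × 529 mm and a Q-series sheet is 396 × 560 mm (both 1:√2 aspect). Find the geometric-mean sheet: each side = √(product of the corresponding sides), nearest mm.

385 × 544 mm

Short side: √(374 · 396) = √148104 ≈ 384.8 → 385 mm
Long side: √(529 · 560) = √296240 ≈ 544.3 → 544 mm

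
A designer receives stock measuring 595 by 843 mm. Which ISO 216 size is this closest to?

Aspect ratio 843/595 ≈ 1.417 — close to the ISO √2 ≈ 1.414.
In the A-series (A0 area = 1 m²): A1 = 594 × 841 mm.
Off by 3 mm total — nearest standard size.

A1 (594 × 841 mm)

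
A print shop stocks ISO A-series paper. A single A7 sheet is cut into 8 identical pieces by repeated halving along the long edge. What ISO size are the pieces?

A10

8 = 2^3, so 3 halving steps.
A7 → A8 → … → A10 after 3 steps.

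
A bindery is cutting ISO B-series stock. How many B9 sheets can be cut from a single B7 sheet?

Each ISO step halves the sheet: 1 × B7 → 2 × B8 → 4 × B9
From B7 to B9 is 2 halving steps: 2^2 = 4.

4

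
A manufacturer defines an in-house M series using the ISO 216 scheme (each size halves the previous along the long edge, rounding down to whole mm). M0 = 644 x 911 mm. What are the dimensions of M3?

227 × 322 mm

M1: ⌊911/2⌋ × 644 = 455 × 644 mm
M2: ⌊644/2⌋ × 455 = 322 × 455 mm
M3: ⌊455/2⌋ × 322 = 227 × 322 mm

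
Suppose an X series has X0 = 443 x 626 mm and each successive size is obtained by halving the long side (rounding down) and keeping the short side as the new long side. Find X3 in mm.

156 × 221 mm

X1: ⌊626/2⌋ × 443 = 313 × 443 mm
X2: ⌊443/2⌋ × 313 = 221 × 313 mm
X3: ⌊313/2⌋ × 221 = 156 × 221 mm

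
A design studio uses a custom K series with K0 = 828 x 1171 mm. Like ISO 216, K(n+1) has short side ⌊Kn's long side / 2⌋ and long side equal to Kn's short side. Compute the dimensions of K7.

K1 = 585 × 828 mm (from K0 by 1 halving).
K2: ⌊828/2⌋ × 585 = 414 × 585 mm
K3: ⌊585/2⌋ × 414 = 292 × 414 mm
K4: ⌊414/2⌋ × 292 = 207 × 292 mm
K5: ⌊292/2⌋ × 207 = 146 × 207 mm
K6: ⌊207/2⌋ × 146 = 103 × 146 mm
K7: ⌊146/2⌋ × 103 = 73 × 103 mm

73 × 103 mm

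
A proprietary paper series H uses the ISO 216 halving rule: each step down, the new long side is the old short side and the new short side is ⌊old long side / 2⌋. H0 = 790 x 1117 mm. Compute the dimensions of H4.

H1: ⌊1117/2⌋ × 790 = 558 × 790 mm
H2: ⌊790/2⌋ × 558 = 395 × 558 mm
H3: ⌊558/2⌋ × 395 = 279 × 395 mm
H4: ⌊395/2⌋ × 279 = 197 × 279 mm

197 × 279 mm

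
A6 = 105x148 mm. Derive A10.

26 × 37 mm

A7: ⌊148/2⌋ × 105 = 74 × 105 mm
A8: ⌊105/2⌋ × 74 = 52 × 74 mm
A9: ⌊74/2⌋ × 52 = 37 × 52 mm
A10: ⌊52/2⌋ × 37 = 26 × 37 mm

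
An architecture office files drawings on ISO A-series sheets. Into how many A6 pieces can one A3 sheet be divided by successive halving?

Each ISO step halves the sheet: 1 × A3 → 2 × A4 → 4 × A5 → 8 × A6
From A3 to A6 is 3 halving steps: 2^3 = 8.

8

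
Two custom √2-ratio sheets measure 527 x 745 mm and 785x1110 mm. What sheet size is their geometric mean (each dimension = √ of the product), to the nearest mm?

643 × 909 mm

Short side: √(527 · 785) = √413695 ≈ 643.2 → 643 mm
Long side: √(745 · 1110) = √826950 ≈ 909.4 → 909 mm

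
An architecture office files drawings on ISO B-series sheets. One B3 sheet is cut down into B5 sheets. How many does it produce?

B3 = 353 × 500 mm; B5 = 176 × 250 mm.
Each halving step doubles the count; 2 steps from B3 to B5.
2^2 = 4.

4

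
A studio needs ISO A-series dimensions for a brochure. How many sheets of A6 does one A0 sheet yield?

Each ISO step halves the sheet: 1 × A0 → 2 × A1 → 4 × A2 → 8 × A3 → …
From A0 to A6 is 6 halving steps: 2^6 = 64.

64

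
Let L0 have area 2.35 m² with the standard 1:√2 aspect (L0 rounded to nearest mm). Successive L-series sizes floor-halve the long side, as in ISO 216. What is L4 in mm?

322 × 455 mm

Let L0's short side be w mm. w · w√2 = 2.35 m² = 2,350,000 mm², so w ≈ 1289.1 mm and w√2 ≈ 1823.0 mm → L0 = 1289 × 1823 mm.
L1: ⌊1823/2⌋ × 1289 = 911 × 1289 mm
L2: ⌊1289/2⌋ × 911 = 644 × 911 mm
L3: ⌊911/2⌋ × 644 = 455 × 644 mm
L4: ⌊644/2⌋ × 455 = 322 × 455 mm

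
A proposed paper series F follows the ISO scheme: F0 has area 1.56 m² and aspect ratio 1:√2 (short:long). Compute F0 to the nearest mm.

1050 × 1485 mm

Let the short side be w mm. Then w · w√2 = 1.56 m² = 1,560,000 mm².
w² = 1,560,000/√2, so w ≈ 1050.3 mm; long side = w√2 ≈ 1485.3 mm.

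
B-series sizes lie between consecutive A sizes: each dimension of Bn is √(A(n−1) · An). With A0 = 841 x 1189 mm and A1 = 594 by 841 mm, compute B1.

707 × 1000 mm

Short side: √(841 · 594) = √499554 ≈ 706.8 → 707 mm
Long side: √(1189 · 841) = √999949 ≈ 1000.0 → 1000 mm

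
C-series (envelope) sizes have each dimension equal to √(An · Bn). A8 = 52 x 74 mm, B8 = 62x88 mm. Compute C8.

57 × 81 mm

Short side: √(52 · 62) = √3224 ≈ 56.8 → 57 mm
Long side: √(74 · 88) = √6512 ≈ 80.7 → 81 mm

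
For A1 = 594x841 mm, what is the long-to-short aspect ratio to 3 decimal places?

841 / 594 = 1.416
ISO 216 targets √2 ≈ 1.414; the +0.002 deviation is from mm rounding.

1.416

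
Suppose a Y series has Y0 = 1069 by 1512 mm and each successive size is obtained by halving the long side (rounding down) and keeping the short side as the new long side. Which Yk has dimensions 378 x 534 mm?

Y3

Y0: 1069 × 1512 mm
Y1: 756 × 1069 mm
Y2: 534 × 756 mm
Y3: 378 × 534 mm
Y4: 267 × 378 mm
→ matches Y3.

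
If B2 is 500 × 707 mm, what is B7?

88 × 125 mm

B3: ⌊707/2⌋ × 500 = 353 × 500 mm
B4: ⌊500/2⌋ × 353 = 250 × 353 mm
B5: ⌊353/2⌋ × 250 = 176 × 250 mm
B6: ⌊250/2⌋ × 176 = 125 × 176 mm
B7: ⌊176/2⌋ × 125 = 88 × 125 mm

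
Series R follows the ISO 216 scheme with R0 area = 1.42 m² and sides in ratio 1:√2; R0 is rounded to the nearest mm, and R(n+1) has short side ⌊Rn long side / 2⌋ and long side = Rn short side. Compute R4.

250 × 354 mm

Let R0's short side be w mm. w · w√2 = 1.42 m² = 1,420,000 mm², so w ≈ 1002.0 mm and w√2 ≈ 1417.1 mm → R0 = 1002 × 1417 mm.
R1: ⌊1417/2⌋ × 1002 = 708 × 1002 mm
R2: ⌊1002/2⌋ × 708 = 501 × 708 mm
R3: ⌊708/2⌋ × 501 = 354 × 501 mm
R4: ⌊501/2⌋ × 354 = 250 × 354 mm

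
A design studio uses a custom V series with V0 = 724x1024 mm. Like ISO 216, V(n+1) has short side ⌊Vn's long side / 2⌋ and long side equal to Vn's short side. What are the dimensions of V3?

256 × 362 mm

V1: ⌊1024/2⌋ × 724 = 512 × 724 mm
V2: ⌊724/2⌋ × 512 = 362 × 512 mm
V3: ⌊512/2⌋ × 362 = 256 × 362 mm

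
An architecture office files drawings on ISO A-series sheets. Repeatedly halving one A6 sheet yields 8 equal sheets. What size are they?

A9

8 = 2^3, so 3 halving steps.
A6 → A7 → … → A9 after 3 steps.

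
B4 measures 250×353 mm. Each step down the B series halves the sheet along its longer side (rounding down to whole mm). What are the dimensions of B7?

B5: ⌊353/2⌋ × 250 = 176 × 250 mm
B6: ⌊250/2⌋ × 176 = 125 × 176 mm
B7: ⌊176/2⌋ × 125 = 88 × 125 mm

88 × 125 mm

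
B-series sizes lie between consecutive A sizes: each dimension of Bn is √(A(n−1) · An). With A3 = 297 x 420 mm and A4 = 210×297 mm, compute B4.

Short side: √(297 · 210) = √62370 ≈ 249.7 → 250 mm
Long side: √(420 · 297) = √124740 ≈ 353.2 → 353 mm

250 × 353 mm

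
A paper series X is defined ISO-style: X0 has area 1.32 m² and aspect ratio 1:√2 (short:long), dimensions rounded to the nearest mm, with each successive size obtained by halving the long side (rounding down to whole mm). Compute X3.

341 × 483 mm

Let X0's short side be w mm. w · w√2 = 1.32 m² = 1,320,000 mm², so w ≈ 966.1 mm and w√2 ≈ 1366.3 mm → X0 = 966 × 1366 mm.
X1: ⌊1366/2⌋ × 966 = 683 × 966 mm
X2: ⌊966/2⌋ × 683 = 483 × 683 mm
X3: ⌊683/2⌋ × 483 = 341 × 483 mm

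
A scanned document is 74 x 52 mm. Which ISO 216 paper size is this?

Aspect ratio 74/52 ≈ 1.423 — close to the ISO √2 ≈ 1.414.
In the A-series (A0 area = 1 m²): A8 = 52 × 74 mm.

A8 (52 × 74 mm)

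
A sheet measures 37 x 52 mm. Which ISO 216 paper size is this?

A9 (37 × 52 mm)

Aspect ratio 52/37 ≈ 1.405 — close to the ISO √2 ≈ 1.414.
In the A-series (A0 area = 1 m²): A9 = 37 × 52 mm.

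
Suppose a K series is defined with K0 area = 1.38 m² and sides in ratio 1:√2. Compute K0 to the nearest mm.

988 × 1397 mm

Let the short side be w mm. Then w · w√2 = 1.38 m² = 1,380,000 mm².
w² = 1,380,000/√2, so w ≈ 987.8 mm; long side = w√2 ≈ 1397.0 mm.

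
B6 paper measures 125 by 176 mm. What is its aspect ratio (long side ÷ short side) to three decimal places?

1.408

176 / 125 = 1.408
ISO 216 targets √2 ≈ 1.414; the -0.006 deviation is from mm rounding.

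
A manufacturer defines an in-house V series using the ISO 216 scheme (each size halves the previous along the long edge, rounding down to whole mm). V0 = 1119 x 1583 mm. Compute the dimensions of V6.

V1: ⌊1583/2⌋ × 1119 = 791 × 1119 mm
V2: ⌊1119/2⌋ × 791 = 559 × 791 mm
V3: ⌊791/2⌋ × 559 = 395 × 559 mm
V4: ⌊559/2⌋ × 395 = 279 × 395 mm
V5: ⌊395/2⌋ × 279 = 197 × 279 mm
V6: ⌊279/2⌋ × 197 = 139 × 197 mm

139 × 197 mm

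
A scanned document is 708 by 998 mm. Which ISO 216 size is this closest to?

Aspect ratio 998/708 ≈ 1.410 — close to the ISO √2 ≈ 1.414.
In the B-series (B0 = 1000 × 1414 mm): B1 = 707 × 1000 mm.
Off by 3 mm total — nearest standard size.

B1 (707 × 1000 mm)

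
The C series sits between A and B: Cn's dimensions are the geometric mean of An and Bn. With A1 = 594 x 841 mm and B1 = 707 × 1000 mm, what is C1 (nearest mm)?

Short side: √(594 · 707) = √419958 ≈ 648.0 → 648 mm
Long side: √(841 · 1000) = √841000 ≈ 917.1 → 917 mm

648 × 917 mm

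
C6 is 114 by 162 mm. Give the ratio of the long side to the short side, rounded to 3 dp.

162 / 114 = 1.421
ISO 216 targets √2 ≈ 1.414; the +0.007 deviation is from mm rounding.

1.421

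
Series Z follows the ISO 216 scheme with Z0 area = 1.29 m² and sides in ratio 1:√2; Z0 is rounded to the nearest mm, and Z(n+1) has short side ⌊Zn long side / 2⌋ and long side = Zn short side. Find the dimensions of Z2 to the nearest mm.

Let Z0's short side be w mm. w · w√2 = 1.29 m² = 1,290,000 mm², so w ≈ 955.1 mm and w√2 ≈ 1350.7 mm → Z0 = 955 × 1351 mm.
Z1: ⌊1351/2⌋ × 955 = 675 × 955 mm
Z2: ⌊955/2⌋ × 675 = 477 × 675 mm

477 × 675 mm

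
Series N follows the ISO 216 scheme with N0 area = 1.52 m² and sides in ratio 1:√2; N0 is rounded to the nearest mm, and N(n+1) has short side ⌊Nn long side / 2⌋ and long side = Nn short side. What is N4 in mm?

Let N0's short side be w mm. w · w√2 = 1.52 m² = 1,520,000 mm², so w ≈ 1036.7 mm and w√2 ≈ 1466.2 mm → N0 = 1037 × 1466 mm.
N1: ⌊1466/2⌋ × 1037 = 733 × 1037 mm
N2: ⌊1037/2⌋ × 733 = 518 × 733 mm
N3: ⌊733/2⌋ × 518 = 366 × 518 mm
N4: ⌊518/2⌋ × 366 = 259 × 366 mm

259 × 366 mm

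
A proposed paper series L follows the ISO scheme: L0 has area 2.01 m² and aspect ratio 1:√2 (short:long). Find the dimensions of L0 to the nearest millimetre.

1192 × 1686 mm

Let the short side be w mm. Then w · w√2 = 2.01 m² = 2,010,000 mm².
w² = 2,010,000/√2, so w ≈ 1192.2 mm; long side = w√2 ≈ 1686.0 mm.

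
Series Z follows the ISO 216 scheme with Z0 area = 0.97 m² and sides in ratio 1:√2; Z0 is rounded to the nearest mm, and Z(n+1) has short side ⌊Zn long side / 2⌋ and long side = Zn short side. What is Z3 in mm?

Let Z0's short side be w mm. w · w√2 = 0.97 m² = 970,000 mm², so w ≈ 828.2 mm and w√2 ≈ 1171.2 mm → Z0 = 828 × 1171 mm.
Z1: ⌊1171/2⌋ × 828 = 585 × 828 mm
Z2: ⌊828/2⌋ × 585 = 414 × 585 mm
Z3: ⌊585/2⌋ × 414 = 292 × 414 mm

292 × 414 mm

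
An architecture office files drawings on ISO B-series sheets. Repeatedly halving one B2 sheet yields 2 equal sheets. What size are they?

2 = 2^1, so 1 halving step.
B2 → B3 → … → B3 after 1 step.

B3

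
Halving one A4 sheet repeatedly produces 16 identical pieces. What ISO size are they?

A8

16 = 2^4, so 4 halving steps.
A4 → A5 → … → A8 after 4 steps.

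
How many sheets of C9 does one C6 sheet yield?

C6 = 114 × 162 mm; C9 = 40 × 57 mm.
Each halving step doubles the count; 3 steps from C6 to C9.
2^3 = 8.

8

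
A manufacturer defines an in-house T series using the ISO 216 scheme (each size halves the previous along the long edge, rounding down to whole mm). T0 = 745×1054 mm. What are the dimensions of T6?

93 × 131 mm

T1: ⌊1054/2⌋ × 745 = 527 × 745 mm
T2: ⌊745/2⌋ × 527 = 372 × 527 mm
T3: ⌊527/2⌋ × 372 = 263 × 372 mm
T4: ⌊372/2⌋ × 263 = 186 × 263 mm
T5: ⌊263/2⌋ × 186 = 131 × 186 mm
T6: ⌊186/2⌋ × 131 = 93 × 131 mm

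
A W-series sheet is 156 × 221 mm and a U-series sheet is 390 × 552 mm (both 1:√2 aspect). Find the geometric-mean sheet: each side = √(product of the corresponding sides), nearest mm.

247 × 349 mm

Short side: √(156 · 390) = √60840 ≈ 246.7 → 247 mm
Long side: √(221 · 552) = √121992 ≈ 349.3 → 349 mm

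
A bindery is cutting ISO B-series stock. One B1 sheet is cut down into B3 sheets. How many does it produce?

4

B1 = 707 × 1000 mm; B3 = 353 × 500 mm.
Each halving step doubles the count; 2 steps from B1 to B3.
2^2 = 4.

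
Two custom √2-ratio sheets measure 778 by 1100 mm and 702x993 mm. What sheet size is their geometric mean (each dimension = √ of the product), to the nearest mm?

Short side: √(778 · 702) = √546156 ≈ 739.0 → 739 mm
Long side: √(1100 · 993) = √1092300 ≈ 1045.1 → 1045 mm

739 × 1045 mm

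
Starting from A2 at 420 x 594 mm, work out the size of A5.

A3: ⌊594/2⌋ × 420 = 297 × 420 mm
A4: ⌊420/2⌋ × 297 = 210 × 297 mm
A5: ⌊297/2⌋ × 210 = 148 × 210 mm

148 × 210 mm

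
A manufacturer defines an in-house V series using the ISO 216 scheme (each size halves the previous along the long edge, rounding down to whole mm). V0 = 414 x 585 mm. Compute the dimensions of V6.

51 × 73 mm

V1 = 292 × 414 mm (from V0 by 1 halving).
V2: ⌊414/2⌋ × 292 = 207 × 292 mm
V3: ⌊292/2⌋ × 207 = 146 × 207 mm
V4: ⌊207/2⌋ × 146 = 103 × 146 mm
V5: ⌊146/2⌋ × 103 = 73 × 103 mm
V6: ⌊103/2⌋ × 73 = 51 × 73 mm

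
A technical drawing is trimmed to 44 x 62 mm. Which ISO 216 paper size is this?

B9 (44 × 62 mm)

Aspect ratio 62/44 ≈ 1.409 — close to the ISO √2 ≈ 1.414.
In the B-series (B0 = 1000 × 1414 mm): B9 = 44 × 62 mm.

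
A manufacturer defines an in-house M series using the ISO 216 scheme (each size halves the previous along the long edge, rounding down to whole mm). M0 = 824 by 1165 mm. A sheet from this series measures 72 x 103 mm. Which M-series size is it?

M0: 824 × 1165 mm
M1: 582 × 824 mm
M2: 412 × 582 mm
M3: 291 × 412 mm
M4: 206 × 291 mm
M5: 145 × 206 mm
M6: 103 × 145 mm
M7: 72 × 103 mm
M8: 51 × 72 mm
→ matches M7.

M7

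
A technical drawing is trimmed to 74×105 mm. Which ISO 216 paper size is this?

A7 (74 × 105 mm)

Aspect ratio 105/74 ≈ 1.419 — close to the ISO √2 ≈ 1.414.
In the A-series (A0 area = 1 m²): A7 = 74 × 105 mm.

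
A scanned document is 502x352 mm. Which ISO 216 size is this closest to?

B3 (353 × 500 mm)

Aspect ratio 502/352 ≈ 1.426 — close to the ISO √2 ≈ 1.414.
In the B-series (B0 = 1000 × 1414 mm): B3 = 353 × 500 mm.
Off by 3 mm total — nearest standard size.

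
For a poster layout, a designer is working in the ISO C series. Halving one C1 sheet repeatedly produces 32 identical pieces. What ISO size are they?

32 = 2^5, so 5 halving steps.
C1 → C2 → … → C6 after 5 steps.

C6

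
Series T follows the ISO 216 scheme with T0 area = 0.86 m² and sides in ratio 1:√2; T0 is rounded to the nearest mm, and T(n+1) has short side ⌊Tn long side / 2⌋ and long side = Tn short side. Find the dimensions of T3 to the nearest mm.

Let T0's short side be w mm. w · w√2 = 0.86 m² = 860,000 mm², so w ≈ 779.8 mm and w√2 ≈ 1102.8 mm → T0 = 780 × 1103 mm.
T1: ⌊1103/2⌋ × 780 = 551 × 780 mm
T2: ⌊780/2⌋ × 551 = 390 × 551 mm
T3: ⌊551/2⌋ × 390 = 275 × 390 mm

275 × 390 mm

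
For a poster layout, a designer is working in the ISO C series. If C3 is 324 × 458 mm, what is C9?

40 × 57 mm

C4: ⌊458/2⌋ × 324 = 229 × 324 mm
C5: ⌊324/2⌋ × 229 = 162 × 229 mm
C6: ⌊229/2⌋ × 162 = 114 × 162 mm
C7: ⌊162/2⌋ × 114 = 81 × 114 mm
C8: ⌊114/2⌋ × 81 = 57 × 81 mm
C9: ⌊81/2⌋ × 57 = 40 × 57 mm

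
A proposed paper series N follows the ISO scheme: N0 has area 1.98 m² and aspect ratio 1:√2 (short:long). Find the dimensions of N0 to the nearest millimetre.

Let the short side be w mm. Then w · w√2 = 1.98 m² = 1,980,000 mm².
w² = 1,980,000/√2, so w ≈ 1183.2 mm; long side = w√2 ≈ 1673.4 mm.

1183 × 1673 mm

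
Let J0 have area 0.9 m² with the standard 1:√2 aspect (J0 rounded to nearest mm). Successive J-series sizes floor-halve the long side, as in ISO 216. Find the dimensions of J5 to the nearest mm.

Let J0's short side be w mm. w · w√2 = 0.9 m² = 900,000 mm², so w ≈ 797.7 mm and w√2 ≈ 1128.2 mm → J0 = 798 × 1128 mm.
J1: ⌊1128/2⌋ × 798 = 564 × 798 mm
J2: ⌊798/2⌋ × 564 = 399 × 564 mm
J3: ⌊564/2⌋ × 399 = 282 × 399 mm
J4: ⌊399/2⌋ × 282 = 199 × 282 mm
J5: ⌊282/2⌋ × 199 = 141 × 199 mm

141 × 199 mm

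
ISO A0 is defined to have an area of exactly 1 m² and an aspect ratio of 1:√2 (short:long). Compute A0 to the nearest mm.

Let the short side be w mm. Then the long side is w√2 and w · w√2 = 10⁶ mm².
w² = 10⁶/√2, so w = 1000 / 2^(1/4) ≈ 840.9 mm; long side = 1000 · 2^(1/4) ≈ 1189.2 mm.

841 × 1189 mm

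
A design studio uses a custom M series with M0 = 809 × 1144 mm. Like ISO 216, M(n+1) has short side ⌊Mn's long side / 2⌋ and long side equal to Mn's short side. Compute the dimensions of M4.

M1 = 572 × 809 mm (from M0 by 1 halving).
M2: ⌊809/2⌋ × 572 = 404 × 572 mm
M3: ⌊572/2⌋ × 404 = 286 × 404 mm
M4: ⌊404/2⌋ × 286 = 202 × 286 mm

202 × 286 mm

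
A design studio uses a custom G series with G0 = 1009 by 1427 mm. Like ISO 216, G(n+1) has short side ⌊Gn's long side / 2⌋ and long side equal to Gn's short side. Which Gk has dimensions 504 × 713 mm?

G2

G0: 1009 × 1427 mm
G1: 713 × 1009 mm
G2: 504 × 713 mm
G3: 356 × 504 mm
→ matches G2.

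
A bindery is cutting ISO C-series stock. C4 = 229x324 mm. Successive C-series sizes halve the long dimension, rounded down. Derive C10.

28 × 40 mm

C5: ⌊324/2⌋ × 229 = 162 × 229 mm
C6: ⌊229/2⌋ × 162 = 114 × 162 mm
C7: ⌊162/2⌋ × 114 = 81 × 114 mm
C8: ⌊114/2⌋ × 81 = 57 × 81 mm
C9: ⌊81/2⌋ × 57 = 40 × 57 mm
C10: ⌊57/2⌋ × 40 = 28 × 40 mm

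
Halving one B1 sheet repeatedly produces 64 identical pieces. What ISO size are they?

64 = 2^6, so 6 halving steps.
B1 → B2 → … → B7 after 6 steps.

B7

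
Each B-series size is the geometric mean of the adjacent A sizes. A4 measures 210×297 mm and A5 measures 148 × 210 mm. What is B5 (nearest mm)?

Short side: √(210 · 148) = √31080 ≈ 176.3 → 176 mm
Long side: √(297 · 210) = √62370 ≈ 249.7 → 250 mm

176 × 250 mm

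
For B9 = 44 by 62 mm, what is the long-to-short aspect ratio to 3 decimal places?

1.409

62 / 44 = 1.409
ISO 216 targets √2 ≈ 1.414; the -0.005 deviation is from mm rounding.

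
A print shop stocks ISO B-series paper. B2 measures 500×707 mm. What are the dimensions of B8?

62 × 88 mm

B3: ⌊707/2⌋ × 500 = 353 × 500 mm
B4: ⌊500/2⌋ × 353 = 250 × 353 mm
B5: ⌊353/2⌋ × 250 = 176 × 250 mm
B6: ⌊250/2⌋ × 176 = 125 × 176 mm
B7: ⌊176/2⌋ × 125 = 88 × 125 mm
B8: ⌊125/2⌋ × 88 = 62 × 88 mm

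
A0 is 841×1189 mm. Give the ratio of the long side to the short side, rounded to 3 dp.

1.414

1189 / 841 = 1.414
Matches √2 ≈ 1.414 — the ISO 216 defining ratio.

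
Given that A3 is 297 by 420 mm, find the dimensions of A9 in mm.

37 × 52 mm

A4: ⌊420/2⌋ × 297 = 210 × 297 mm
A5: ⌊297/2⌋ × 210 = 148 × 210 mm
A6: ⌊210/2⌋ × 148 = 105 × 148 mm
A7: ⌊148/2⌋ × 105 = 74 × 105 mm
A8: ⌊105/2⌋ × 74 = 52 × 74 mm
A9: ⌊74/2⌋ × 52 = 37 × 52 mm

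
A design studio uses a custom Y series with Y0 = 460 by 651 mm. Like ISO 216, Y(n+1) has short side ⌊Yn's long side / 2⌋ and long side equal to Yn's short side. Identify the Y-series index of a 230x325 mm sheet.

Y2

Y0: 460 × 651 mm
Y1: 325 × 460 mm
Y2: 230 × 325 mm
Y3: 162 × 230 mm
→ matches Y2.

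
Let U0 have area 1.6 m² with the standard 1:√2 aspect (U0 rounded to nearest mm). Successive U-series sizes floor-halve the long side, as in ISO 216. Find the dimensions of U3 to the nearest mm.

Let U0's short side be w mm. w · w√2 = 1.6 m² = 1,600,000 mm², so w ≈ 1063.7 mm and w√2 ≈ 1504.2 mm → U0 = 1064 × 1504 mm.
U1: ⌊1504/2⌋ × 1064 = 752 × 1064 mm
U2: ⌊1064/2⌋ × 752 = 532 × 752 mm
U3: ⌊752/2⌋ × 532 = 376 × 532 mm

376 × 532 mm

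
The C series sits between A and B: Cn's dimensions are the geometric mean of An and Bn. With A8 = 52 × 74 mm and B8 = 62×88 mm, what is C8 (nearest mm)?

57 × 81 mm

Short side: √(52 · 62) = √3224 ≈ 56.8 → 57 mm
Long side: √(74 · 88) = √6512 ≈ 80.7 → 81 mm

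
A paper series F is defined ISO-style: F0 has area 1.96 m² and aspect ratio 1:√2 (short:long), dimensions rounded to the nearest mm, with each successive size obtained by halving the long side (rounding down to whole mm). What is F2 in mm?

588 × 832 mm

Let F0's short side be w mm. w · w√2 = 1.96 m² = 1,960,000 mm², so w ≈ 1177.3 mm and w√2 ≈ 1664.9 mm → F0 = 1177 × 1665 mm.
F1: ⌊1665/2⌋ × 1177 = 832 × 1177 mm
F2: ⌊1177/2⌋ × 832 = 588 × 832 mm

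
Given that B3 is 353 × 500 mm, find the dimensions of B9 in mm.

B4: ⌊500/2⌋ × 353 = 250 × 353 mm
B5: ⌊353/2⌋ × 250 = 176 × 250 mm
B6: ⌊250/2⌋ × 176 = 125 × 176 mm
B7: ⌊176/2⌋ × 125 = 88 × 125 mm
B8: ⌊125/2⌋ × 88 = 62 × 88 mm
B9: ⌊88/2⌋ × 62 = 44 × 62 mm

44 × 62 mm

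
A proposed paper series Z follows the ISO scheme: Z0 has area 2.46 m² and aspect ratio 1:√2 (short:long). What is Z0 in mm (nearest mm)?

1319 × 1865 mm

Let the short side be w mm. Then w · w√2 = 2.46 m² = 2,460,000 mm².
w² = 2,460,000/√2, so w ≈ 1318.9 mm; long side = w√2 ≈ 1865.2 mm.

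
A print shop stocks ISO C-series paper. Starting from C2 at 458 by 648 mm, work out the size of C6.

114 × 162 mm

C3: ⌊648/2⌋ × 458 = 324 × 458 mm
C4: ⌊458/2⌋ × 324 = 229 × 324 mm
C5: ⌊324/2⌋ × 229 = 162 × 229 mm
C6: ⌊229/2⌋ × 162 = 114 × 162 mm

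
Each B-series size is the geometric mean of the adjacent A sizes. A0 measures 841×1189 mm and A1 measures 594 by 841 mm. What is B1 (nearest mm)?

Short side: √(841 · 594) = √499554 ≈ 706.8 → 707 mm
Long side: √(1189 · 841) = √999949 ≈ 1000.0 → 1000 mm

707 × 1000 mm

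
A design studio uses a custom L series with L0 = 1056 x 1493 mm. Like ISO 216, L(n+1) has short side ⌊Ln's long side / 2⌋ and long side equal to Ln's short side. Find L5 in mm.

186 × 264 mm

L1: ⌊1493/2⌋ × 1056 = 746 × 1056 mm
L2: ⌊1056/2⌋ × 746 = 528 × 746 mm
L3: ⌊746/2⌋ × 528 = 373 × 528 mm
L4: ⌊528/2⌋ × 373 = 264 × 373 mm
L5: ⌊373/2⌋ × 264 = 186 × 264 mm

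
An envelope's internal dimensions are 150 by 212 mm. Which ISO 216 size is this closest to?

Aspect ratio 212/150 ≈ 1.413 — close to the ISO √2 ≈ 1.414.
In the A-series (A0 area = 1 m²): A5 = 148 × 210 mm.
Off by 4 mm total — nearest standard size.

A5 (148 × 210 mm)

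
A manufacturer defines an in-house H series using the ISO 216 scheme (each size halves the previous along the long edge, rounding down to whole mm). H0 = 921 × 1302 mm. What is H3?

H1: ⌊1302/2⌋ × 921 = 651 × 921 mm
H2: ⌊921/2⌋ × 651 = 460 × 651 mm
H3: ⌊651/2⌋ × 460 = 325 × 460 mm

325 × 460 mm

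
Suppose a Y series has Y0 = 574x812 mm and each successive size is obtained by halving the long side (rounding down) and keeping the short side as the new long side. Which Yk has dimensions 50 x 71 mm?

Y0: 574 × 812 mm
Y1: 406 × 574 mm
Y2: 287 × 406 mm
Y3: 203 × 287 mm
Y4: 143 × 203 mm
Y5: 101 × 143 mm
Y6: 71 × 101 mm
Y7: 50 × 71 mm
Y8: 35 × 50 mm
→ matches Y7.

Y7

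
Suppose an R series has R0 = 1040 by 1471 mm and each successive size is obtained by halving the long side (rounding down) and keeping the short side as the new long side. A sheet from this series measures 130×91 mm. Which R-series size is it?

R7

R0: 1040 × 1471 mm
R1: 735 × 1040 mm
R2: 520 × 735 mm
R3: 367 × 520 mm
R4: 260 × 367 mm
R5: 183 × 260 mm
R6: 130 × 183 mm
R7: 91 × 130 mm
R8: 65 × 91 mm
→ matches R7.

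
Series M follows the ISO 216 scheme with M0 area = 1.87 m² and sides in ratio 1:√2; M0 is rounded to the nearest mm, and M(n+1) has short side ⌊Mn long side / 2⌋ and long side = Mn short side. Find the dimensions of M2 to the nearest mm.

575 × 813 mm

Let M0's short side be w mm. w · w√2 = 1.87 m² = 1,870,000 mm², so w ≈ 1149.9 mm and w√2 ≈ 1626.2 mm → M0 = 1150 × 1626 mm.
M1: ⌊1626/2⌋ × 1150 = 813 × 1150 mm
M2: ⌊1150/2⌋ × 813 = 575 × 813 mm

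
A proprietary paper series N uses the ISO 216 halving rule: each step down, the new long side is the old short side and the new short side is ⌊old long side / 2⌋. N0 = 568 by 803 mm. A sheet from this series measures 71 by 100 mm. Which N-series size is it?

N6

N0: 568 × 803 mm
N1: 401 × 568 mm
N2: 284 × 401 mm
N3: 200 × 284 mm
N4: 142 × 200 mm
N5: 100 × 142 mm
N6: 71 × 100 mm
N7: 50 × 71 mm
→ matches N6.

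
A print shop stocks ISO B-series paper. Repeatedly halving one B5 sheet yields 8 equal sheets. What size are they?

B8

8 = 2^3, so 3 halving steps.
B5 → B6 → … → B8 after 3 steps.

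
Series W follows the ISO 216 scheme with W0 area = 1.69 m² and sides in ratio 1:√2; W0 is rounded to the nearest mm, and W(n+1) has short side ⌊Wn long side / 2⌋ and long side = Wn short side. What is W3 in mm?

Let W0's short side be w mm. w · w√2 = 1.69 m² = 1,690,000 mm², so w ≈ 1093.2 mm and w√2 ≈ 1546.0 mm → W0 = 1093 × 1546 mm.
W1: ⌊1546/2⌋ × 1093 = 773 × 1093 mm
W2: ⌊1093/2⌋ × 773 = 546 × 773 mm
W3: ⌊773/2⌋ × 546 = 386 × 546 mm

386 × 546 mm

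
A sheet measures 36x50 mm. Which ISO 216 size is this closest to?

A9 (37 × 52 mm)

Aspect ratio 50/36 ≈ 1.389 (ISO target is √2 ≈ 1.414).
In the A-series (A0 area = 1 m²): A9 = 37 × 52 mm.
Off by 3 mm total — nearest standard size.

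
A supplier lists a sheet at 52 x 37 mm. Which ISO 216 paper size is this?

Aspect ratio 52/37 ≈ 1.405 — close to the ISO √2 ≈ 1.414.
In the A-series (A0 area = 1 m²): A9 = 37 × 52 mm.

A9 (37 × 52 mm)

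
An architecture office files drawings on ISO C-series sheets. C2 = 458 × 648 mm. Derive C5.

162 × 229 mm

C3: ⌊648/2⌋ × 458 = 324 × 458 mm
C4: ⌊458/2⌋ × 324 = 229 × 324 mm
C5: ⌊324/2⌋ × 229 = 162 × 229 mm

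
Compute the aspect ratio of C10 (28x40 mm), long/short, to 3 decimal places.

1.429

40 / 28 = 1.429
ISO 216 targets √2 ≈ 1.414; the +0.014 deviation is from mm rounding.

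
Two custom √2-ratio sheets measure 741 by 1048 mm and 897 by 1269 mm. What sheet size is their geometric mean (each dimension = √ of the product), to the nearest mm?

815 × 1153 mm

Short side: √(741 · 897) = √664677 ≈ 815.3 → 815 mm
Long side: √(1048 · 1269) = √1329912 ≈ 1153.2 → 1153 mm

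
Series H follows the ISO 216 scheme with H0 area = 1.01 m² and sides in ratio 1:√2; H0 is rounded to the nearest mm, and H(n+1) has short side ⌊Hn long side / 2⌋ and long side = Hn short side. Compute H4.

Let H0's short side be w mm. w · w√2 = 1.01 m² = 1,010,000 mm², so w ≈ 845.1 mm and w√2 ≈ 1195.1 mm → H0 = 845 × 1195 mm.
H1: ⌊1195/2⌋ × 845 = 597 × 845 mm
H2: ⌊845/2⌋ × 597 = 422 × 597 mm
H3: ⌊597/2⌋ × 422 = 298 × 422 mm
H4: ⌊422/2⌋ × 298 = 211 × 298 mm

211 × 298 mm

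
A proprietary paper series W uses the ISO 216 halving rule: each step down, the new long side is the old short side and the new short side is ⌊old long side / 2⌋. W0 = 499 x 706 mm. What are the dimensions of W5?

W1: ⌊706/2⌋ × 499 = 353 × 499 mm
W2: ⌊499/2⌋ × 353 = 249 × 353 mm
W3: ⌊353/2⌋ × 249 = 176 × 249 mm
W4: ⌊249/2⌋ × 176 = 124 × 176 mm
W5: ⌊176/2⌋ × 124 = 88 × 124 mm

88 × 124 mm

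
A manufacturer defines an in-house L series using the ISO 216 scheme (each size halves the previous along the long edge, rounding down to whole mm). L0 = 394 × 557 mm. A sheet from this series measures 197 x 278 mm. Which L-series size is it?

L0: 394 × 557 mm
L1: 278 × 394 mm
L2: 197 × 278 mm
L3: 139 × 197 mm
→ matches L2.

L2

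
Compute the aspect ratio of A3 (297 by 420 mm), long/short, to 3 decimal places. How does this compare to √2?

420 / 297 = 1.414
Matches √2 ≈ 1.414 — the ISO 216 defining ratio.

1.414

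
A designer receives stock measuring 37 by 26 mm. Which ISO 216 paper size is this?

Aspect ratio 37/26 ≈ 1.423 — close to the ISO √2 ≈ 1.414.
In the A-series (A0 area = 1 m²): A10 = 26 × 37 mm.

A10 (26 × 37 mm)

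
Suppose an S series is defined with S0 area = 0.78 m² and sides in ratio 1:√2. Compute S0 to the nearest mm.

Let the short side be w mm. Then w · w√2 = 0.78 m² = 780,000 mm².
w² = 780,000/√2, so w ≈ 742.7 mm; long side = w√2 ≈ 1050.3 mm.

743 × 1050 mm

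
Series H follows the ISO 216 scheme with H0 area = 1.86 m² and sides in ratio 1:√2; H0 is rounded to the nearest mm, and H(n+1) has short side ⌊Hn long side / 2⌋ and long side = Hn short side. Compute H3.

Let H0's short side be w mm. w · w√2 = 1.86 m² = 1,860,000 mm², so w ≈ 1146.8 mm and w√2 ≈ 1621.9 mm → H0 = 1147 × 1622 mm.
H1: ⌊1622/2⌋ × 1147 = 811 × 1147 mm
H2: ⌊1147/2⌋ × 811 = 573 × 811 mm
H3: ⌊811/2⌋ × 573 = 405 × 573 mm

405 × 573 mm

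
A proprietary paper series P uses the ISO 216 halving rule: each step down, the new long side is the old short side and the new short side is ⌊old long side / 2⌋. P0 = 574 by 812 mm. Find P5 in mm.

101 × 143 mm

P1: ⌊812/2⌋ × 574 = 406 × 574 mm
P2: ⌊574/2⌋ × 406 = 287 × 406 mm
P3: ⌊406/2⌋ × 287 = 203 × 287 mm
P4: ⌊287/2⌋ × 203 = 143 × 203 mm
P5: ⌊203/2⌋ × 143 = 101 × 143 mm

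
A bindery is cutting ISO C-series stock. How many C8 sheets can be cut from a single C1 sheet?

Each ISO step halves the sheet: 1 × C1 → 2 × C2 → 4 × C3 → 8 × C4 → …
From C1 to C8 is 7 halving steps: 2^7 = 128.

128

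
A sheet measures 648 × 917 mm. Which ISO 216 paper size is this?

Aspect ratio 917/648 ≈ 1.415 — close to the ISO √2 ≈ 1.414.
In the C-series (envelope sizes, between A and B): C1 = 648 × 917 mm.

C1 (648 × 917 mm)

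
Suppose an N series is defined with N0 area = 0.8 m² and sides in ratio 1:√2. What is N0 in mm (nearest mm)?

752 × 1064 mm

Let the short side be w mm. Then w · w√2 = 0.8 m² = 800,000 mm².
w² = 800,000/√2, so w ≈ 752.1 mm; long side = w√2 ≈ 1063.7 mm.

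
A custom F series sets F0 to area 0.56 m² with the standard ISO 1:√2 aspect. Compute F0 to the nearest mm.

Let the short side be w mm. Then w · w√2 = 0.56 m² = 560,000 mm².
w² = 560,000/√2, so w ≈ 629.3 mm; long side = w√2 ≈ 889.9 mm.

629 × 890 mm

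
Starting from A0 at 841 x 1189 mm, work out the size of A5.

A1: ⌊1189/2⌋ × 841 = 594 × 841 mm
A2: ⌊841/2⌋ × 594 = 420 × 594 mm
A3: ⌊594/2⌋ × 420 = 297 × 420 mm
A4: ⌊420/2⌋ × 297 = 210 × 297 mm
A5: ⌊297/2⌋ × 210 = 148 × 210 mm

148 × 210 mm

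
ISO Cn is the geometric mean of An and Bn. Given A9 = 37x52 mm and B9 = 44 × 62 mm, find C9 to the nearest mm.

40 × 57 mm

Short side: √(37 · 44) = √1628 ≈ 40.3 → 40 mm
Long side: √(52 · 62) = √3224 ≈ 56.8 → 57 mm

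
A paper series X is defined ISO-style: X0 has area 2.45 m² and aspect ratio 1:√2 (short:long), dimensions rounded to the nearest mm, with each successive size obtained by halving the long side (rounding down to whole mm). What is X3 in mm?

Let X0's short side be w mm. w · w√2 = 2.45 m² = 2,450,000 mm², so w ≈ 1316.2 mm and w√2 ≈ 1861.4 mm → X0 = 1316 × 1861 mm.
X1: ⌊1861/2⌋ × 1316 = 930 × 1316 mm
X2: ⌊1316/2⌋ × 930 = 658 × 930 mm
X3: ⌊930/2⌋ × 658 = 465 × 658 mm

465 × 658 mm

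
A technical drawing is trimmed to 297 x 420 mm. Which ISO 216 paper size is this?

A3 (297 × 420 mm)

Aspect ratio 420/297 ≈ 1.414 — close to the ISO √2 ≈ 1.414.
In the A-series (A0 area = 1 m²): A3 = 297 × 420 mm.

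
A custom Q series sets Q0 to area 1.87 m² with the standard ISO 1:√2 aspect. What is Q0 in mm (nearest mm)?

1150 × 1626 mm

Let the short side be w mm. Then w · w√2 = 1.87 m² = 1,870,000 mm².
w² = 1,870,000/√2, so w ≈ 1149.9 mm; long side = w√2 ≈ 1626.2 mm.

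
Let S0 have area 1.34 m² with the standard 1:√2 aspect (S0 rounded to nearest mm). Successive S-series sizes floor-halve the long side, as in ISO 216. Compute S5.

172 × 243 mm

Let S0's short side be w mm. w · w√2 = 1.34 m² = 1,340,000 mm², so w ≈ 973.4 mm and w√2 ≈ 1376.6 mm → S0 = 973 × 1377 mm.
S1: ⌊1377/2⌋ × 973 = 688 × 973 mm
S2: ⌊973/2⌋ × 688 = 486 × 688 mm
S3: ⌊688/2⌋ × 486 = 344 × 486 mm
S4: ⌊486/2⌋ × 344 = 243 × 344 mm
S5: ⌊344/2⌋ × 243 = 172 × 243 mm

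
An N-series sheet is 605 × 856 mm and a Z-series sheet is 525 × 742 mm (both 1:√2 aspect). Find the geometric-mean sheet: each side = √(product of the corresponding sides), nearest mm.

564 × 797 mm

Short side: √(605 · 525) = √317625 ≈ 563.6 → 564 mm
Long side: √(856 · 742) = √635152 ≈ 797.0 → 797 mm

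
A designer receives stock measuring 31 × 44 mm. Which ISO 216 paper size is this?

B10 (31 × 44 mm)

Aspect ratio 44/31 ≈ 1.419 — close to the ISO √2 ≈ 1.414.
In the B-series (B0 = 1000 × 1414 mm): B10 = 31 × 44 mm.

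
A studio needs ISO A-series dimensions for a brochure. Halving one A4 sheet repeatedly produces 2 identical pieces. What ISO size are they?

A5

2 = 2^1, so 1 halving step.
A4 → A5 → … → A5 after 1 step.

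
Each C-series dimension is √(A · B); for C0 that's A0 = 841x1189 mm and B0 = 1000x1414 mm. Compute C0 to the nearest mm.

917 × 1297 mm

Short: √(841 · 1000) = √841000 ≈ 917.1 mm.
Long: √(1189 · 1414) = √1681246 ≈ 1296.6 mm.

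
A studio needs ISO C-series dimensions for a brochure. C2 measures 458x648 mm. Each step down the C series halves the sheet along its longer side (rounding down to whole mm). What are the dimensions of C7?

81 × 114 mm

C3: ⌊648/2⌋ × 458 = 324 × 458 mm
C4: ⌊458/2⌋ × 324 = 229 × 324 mm
C5: ⌊324/2⌋ × 229 = 162 × 229 mm
C6: ⌊229/2⌋ × 162 = 114 × 162 mm
C7: ⌊162/2⌋ × 114 = 81 × 114 mm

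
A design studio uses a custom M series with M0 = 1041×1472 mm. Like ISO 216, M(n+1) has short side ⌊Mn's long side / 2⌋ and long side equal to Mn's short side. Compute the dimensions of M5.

184 × 260 mm

M1 = 736 × 1041 mm (from M0 by 1 halving).
M2: ⌊1041/2⌋ × 736 = 520 × 736 mm
M3: ⌊736/2⌋ × 520 = 368 × 520 mm
M4: ⌊520/2⌋ × 368 = 260 × 368 mm
M5: ⌊368/2⌋ × 260 = 184 × 260 mm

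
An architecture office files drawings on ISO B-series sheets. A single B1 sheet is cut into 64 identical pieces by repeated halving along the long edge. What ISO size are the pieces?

B7

64 = 2^6, so 6 halving steps.
B1 → B2 → … → B7 after 6 steps.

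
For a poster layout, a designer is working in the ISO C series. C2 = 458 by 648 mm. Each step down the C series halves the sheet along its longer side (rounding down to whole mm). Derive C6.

114 × 162 mm

C3: ⌊648/2⌋ × 458 = 324 × 458 mm
C4: ⌊458/2⌋ × 324 = 229 × 324 mm
C5: ⌊324/2⌋ × 229 = 162 × 229 mm
C6: ⌊229/2⌋ × 162 = 114 × 162 mm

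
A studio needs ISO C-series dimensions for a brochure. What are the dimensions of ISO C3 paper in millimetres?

C0 = 917 × 1297 mm (C0 is the geometric mean of A0 and B0, aspect 1:√2).
C1: ⌊1297/2⌋ × 917 = 648 × 917 mm
C2: ⌊917/2⌋ × 648 = 458 × 648 mm
C3: ⌊648/2⌋ × 458 = 324 × 458 mm

324 × 458 mm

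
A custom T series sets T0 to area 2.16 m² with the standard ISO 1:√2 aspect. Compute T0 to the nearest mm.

1236 × 1748 mm

Let the short side be w mm. Then w · w√2 = 2.16 m² = 2,160,000 mm².
w² = 2,160,000/√2, so w ≈ 1235.9 mm; long side = w√2 ≈ 1747.8 mm.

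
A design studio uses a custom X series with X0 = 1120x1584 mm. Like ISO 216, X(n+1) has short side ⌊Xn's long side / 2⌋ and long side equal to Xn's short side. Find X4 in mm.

X1 = 792 × 1120 mm (from X0 by 1 halving).
X2: ⌊1120/2⌋ × 792 = 560 × 792 mm
X3: ⌊792/2⌋ × 560 = 396 × 560 mm
X4: ⌊560/2⌋ × 396 = 280 × 396 mm

280 × 396 mm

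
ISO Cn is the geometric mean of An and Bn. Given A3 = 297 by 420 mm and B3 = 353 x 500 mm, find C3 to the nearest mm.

Short side: √(297 · 353) = √104841 ≈ 323.8 → 324 mm
Long side: √(420 · 500) = √210000 ≈ 458.3 → 458 mm

324 × 458 mm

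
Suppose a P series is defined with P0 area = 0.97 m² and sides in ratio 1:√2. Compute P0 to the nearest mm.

828 × 1171 mm

Let the short side be w mm. Then w · w√2 = 0.97 m² = 970,000 mm².
w² = 970,000/√2, so w ≈ 828.2 mm; long side = w√2 ≈ 1171.2 mm.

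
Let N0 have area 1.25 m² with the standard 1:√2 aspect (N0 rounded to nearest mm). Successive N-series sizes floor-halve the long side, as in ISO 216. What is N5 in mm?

Let N0's short side be w mm. w · w√2 = 1.25 m² = 1,250,000 mm², so w ≈ 940.2 mm and w√2 ≈ 1329.6 mm → N0 = 940 × 1330 mm.
N1: ⌊1330/2⌋ × 940 = 665 × 940 mm
N2: ⌊940/2⌋ × 665 = 470 × 665 mm
N3: ⌊665/2⌋ × 470 = 332 × 470 mm
N4: ⌊470/2⌋ × 332 = 235 × 332 mm
N5: ⌊332/2⌋ × 235 = 166 × 235 mm

166 × 235 mm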